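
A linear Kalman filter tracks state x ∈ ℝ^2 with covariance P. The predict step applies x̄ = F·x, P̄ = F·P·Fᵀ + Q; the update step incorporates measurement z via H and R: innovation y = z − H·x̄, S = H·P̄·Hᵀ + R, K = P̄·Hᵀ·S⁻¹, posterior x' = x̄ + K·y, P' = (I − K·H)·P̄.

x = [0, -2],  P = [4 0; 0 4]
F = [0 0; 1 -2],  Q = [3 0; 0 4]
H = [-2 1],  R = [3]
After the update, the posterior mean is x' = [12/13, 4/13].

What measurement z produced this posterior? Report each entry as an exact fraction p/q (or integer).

z = [-2]

x̄ = F·x = [0, 4]
P̄ = F·P·Fᵀ + Q = [3 0; 0 24]
S = H·P̄·Hᵀ + R = [39]
K = P̄·Hᵀ·S⁻¹ = [-2/13; 8/13]
x' − x̄ = [12/13, -48/13] = K·y
y = (KᵀK)⁻¹·Kᵀ·(x' − x̄) = [-6]
z = y + H·x̄ = [-6] + [4] = [-2]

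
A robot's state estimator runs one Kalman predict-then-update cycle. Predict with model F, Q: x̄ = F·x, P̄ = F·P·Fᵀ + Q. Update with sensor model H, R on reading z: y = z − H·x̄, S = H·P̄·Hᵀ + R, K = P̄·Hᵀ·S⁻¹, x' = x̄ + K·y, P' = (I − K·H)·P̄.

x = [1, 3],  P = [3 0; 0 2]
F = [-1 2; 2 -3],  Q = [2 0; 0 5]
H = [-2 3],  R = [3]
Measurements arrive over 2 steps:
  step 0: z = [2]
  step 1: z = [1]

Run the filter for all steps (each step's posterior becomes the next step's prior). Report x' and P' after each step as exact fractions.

step 0: x̄ = F·x = [5, -7]
step 0: P̄ = F·P·Fᵀ + Q = [13 -18; -18 35]
step 0: y = z − H·x̄ = [33]
step 0: S = H·P̄·Hᵀ + R = [586]
step 0: K = P̄·Hᵀ·S⁻¹ = [-40/293; 141/586]
step 0: x' = x̄ + K·y = [145/293, 551/586]
step 0: P' = (I − K·H)·P̄ = [609/293 366/293; 366/293 629/586]
step 1: x̄ = F·x = [406/293, -1073/586]
step 1: P̄ = F·P·Fᵀ + Q = [989/293 -543/293; -543/293 4679/586]
step 1: y = z − H·x̄ = [5429/586]
step 1: S = H·P̄·Hᵀ + R = [64813/586]
step 1: K = P̄·Hᵀ·S⁻¹ = [-7214/64813; 16209/64813]
step 1: x' = x̄ + K·y = [22975/64813, 31492/64813]
step 1: P' = (I − K·H)·P̄ = [129963/64813 79428/64813; 79428/64813 69161/64813]

step 0: x' = [145/293, 551/586], P' = [609/293 366/293; 366/293 629/586]
step 1: x' = [22975/64813, 31492/64813], P' = [129963/64813 79428/64813; 79428/64813 69161/64813]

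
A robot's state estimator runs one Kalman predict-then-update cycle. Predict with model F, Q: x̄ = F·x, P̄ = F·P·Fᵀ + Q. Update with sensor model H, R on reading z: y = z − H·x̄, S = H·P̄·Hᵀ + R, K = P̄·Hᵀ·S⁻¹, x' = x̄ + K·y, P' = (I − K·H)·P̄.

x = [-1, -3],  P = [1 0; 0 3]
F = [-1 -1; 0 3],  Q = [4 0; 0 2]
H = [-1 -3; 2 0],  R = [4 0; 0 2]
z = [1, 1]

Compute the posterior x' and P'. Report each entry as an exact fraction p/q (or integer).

x' = [1849/3001, -1938/3001]
P' = [1391/3001 -489/3001; -489/3001 1475/3001]

x̄ = F·x = [4, -9]
P̄ = F·P·Fᵀ + Q = [8 -9; -9 29]
y = z − H·x̄ = [-22, -7]
S = H·P̄·Hᵀ + R = [219 38; 38 34]
K = P̄·Hᵀ·S⁻¹ = [19/3001 1391/3001; -984/3001 -489/3001]
x' = x̄ + K·y = [1849/3001, -1938/3001]
P' = (I − K·H)·P̄ = [1391/3001 -489/3001; -489/3001 1475/3001]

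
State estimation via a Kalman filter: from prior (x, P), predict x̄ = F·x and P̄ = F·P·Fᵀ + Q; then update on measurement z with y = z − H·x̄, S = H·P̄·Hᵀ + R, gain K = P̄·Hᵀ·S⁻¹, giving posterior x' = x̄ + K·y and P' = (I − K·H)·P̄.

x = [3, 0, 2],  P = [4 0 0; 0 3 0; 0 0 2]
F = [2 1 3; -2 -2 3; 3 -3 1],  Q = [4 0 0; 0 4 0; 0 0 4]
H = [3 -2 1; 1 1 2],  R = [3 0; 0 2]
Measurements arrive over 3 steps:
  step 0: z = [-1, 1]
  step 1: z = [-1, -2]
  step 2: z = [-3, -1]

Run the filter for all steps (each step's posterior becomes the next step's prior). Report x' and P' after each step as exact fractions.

step 0: x̄ = F·x = [12, 0, 11]
step 0: P̄ = F·P·Fᵀ + Q = [41 -4 21; -4 50 0; 21 0 69]
step 0: y = z − H·x̄ = [-48, -33]
step 0: S = H·P̄·Hᵀ + R = [815 304; 304 445]
step 0: K = P̄·Hᵀ·S⁻¹ = [43624/270259 18177/270259; -63824/270259 71538/270259; 10404/270259 89457/270259]
step 0: x' = x̄ + K·y = [549315/270259, 702798/270259, -478624/270259]
step 0: P' = (I − K·H)·P̄ = [3013788/270259 2968710/270259 -2973072/270259; 2968710/270259 3073914/270259 -2949774/270259; -2973072/270259 -2949774/270259 3050880/270259]
step 1: x̄ = F·x = [365556/270259, -3940098/270259, -11887/3421]
step 1: P̄ = F·P·Fᵀ + Q = [2167354/270259 292002/270259 24/3421; 292002/270259 147713596/270259 267714/3421; 24/3421 267714/3421 67654/3421]
step 1: y = z − H·x̄ = [-8308050/270259, 4912170/270259]
step 1: S = H·P̄·Hᵀ + R = [528425741/270259 -341378742/270259; -341378742/270259 256989344/270259]
step 1: K = P̄·Hᵀ·S⁻¹ = [2185155222/17816556565 3073475126/17816556565; -979701695/3563311313 2674542995/7126622626; 21547999/301975535 132076459/603951070]
step 1: x' = x̄ + K·y = [2557548588/3563311313, 2473626489/3563311313, -102278122/60395107]
step 1: P' = (I − K·H)·P̄ = [67003661786/17816556565 13122173114/3563311313 -1071759128/301975535; 13122173114/3563311313 14832723747/3563311313 -214240287/60395107; -1071759128/301975535 -214240287/60395107 1137518511/301975535]
step 2: x̄ = F·x = [-178211931/60395107, -28165577748/3563311313, -5782642901/3563311313]
step 2: P̄ = F·P·Fᵀ + Q = [2405076494/301975535 -277662622/301975535 -100428856/301975535; -277662622/301975535 3282060680849/17816556565 496873729592/17816556565; -100428856/301975535 496873729592/17816556565 227692339516/17816556565]
step 2: y = z − H·x̄ = [-29694934747/3563311313, 46682056166/3563311313]
step 2: S = H·P̄·Hᵀ + R = [2572003750781/3563311313 -1446303708846/3563311313; -1446303708846/3563311313 1260278436829/3563311313]
step 2: K = P̄·Hᵀ·S⁻¹ = [41238041224874/322634299208341 53144838911228/322634299208341; -86881865817806/322634299208341 118378461703199/322634299208341; 21375608587620/322634299208341 72983495546176/322634299208341]
step 2: x' = x̄ + K·y = [-599439680485763/322634299208341, -275328204053904/322634299208341, 254424414966795/322634299208341]
step 2: P' = (I − K·H)·P̄ = [5915589909965342/1613171496041705 5774451340438554/1613171496041705 -5579296430645808/1613171496041705; 5774451340438554/1613171496041705 6532499458751788/1613171496041705 -5561583091079176/1613171496041705; -5579296430645808/1613171496041705 -5561583091079176/1613171496041705 5935357238593372/1613171496041705]

step 0: x' = [549315/270259, 702798/270259, -478624/270259], P' = [3013788/270259 2968710/270259 -2973072/270259; 2968710/270259 3073914/270259 -2949774/270259; -2973072/270259 -2949774/270259 3050880/270259]
step 1: x' = [2557548588/3563311313, 2473626489/3563311313, -102278122/60395107], P' = [67003661786/17816556565 13122173114/3563311313 -1071759128/301975535; 13122173114/3563311313 14832723747/3563311313 -214240287/60395107; -1071759128/301975535 -214240287/60395107 1137518511/301975535]
step 2: x' = [-599439680485763/322634299208341, -275328204053904/322634299208341, 254424414966795/322634299208341], P' = [5915589909965342/1613171496041705 5774451340438554/1613171496041705 -5579296430645808/1613171496041705; 5774451340438554/1613171496041705 6532499458751788/1613171496041705 -5561583091079176/1613171496041705; -5579296430645808/1613171496041705 -5561583091079176/1613171496041705 5935357238593372/1613171496041705]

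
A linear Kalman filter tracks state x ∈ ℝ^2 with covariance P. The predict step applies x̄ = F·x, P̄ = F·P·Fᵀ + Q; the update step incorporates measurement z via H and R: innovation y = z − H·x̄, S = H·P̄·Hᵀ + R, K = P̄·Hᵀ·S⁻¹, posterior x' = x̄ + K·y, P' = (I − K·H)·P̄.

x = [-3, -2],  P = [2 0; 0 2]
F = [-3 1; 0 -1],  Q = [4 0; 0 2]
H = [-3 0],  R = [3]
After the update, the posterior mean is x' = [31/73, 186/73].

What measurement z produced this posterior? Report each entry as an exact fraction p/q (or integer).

z = [-1]

x̄ = F·x = [7, 2]
P̄ = F·P·Fᵀ + Q = [24 -2; -2 4]
S = H·P̄·Hᵀ + R = [219]
K = P̄·Hᵀ·S⁻¹ = [-24/73; 2/73]
x' − x̄ = [-480/73, 40/73] = K·y
y = (KᵀK)⁻¹·Kᵀ·(x' − x̄) = [20]
z = y + H·x̄ = [20] + [-21] = [-1]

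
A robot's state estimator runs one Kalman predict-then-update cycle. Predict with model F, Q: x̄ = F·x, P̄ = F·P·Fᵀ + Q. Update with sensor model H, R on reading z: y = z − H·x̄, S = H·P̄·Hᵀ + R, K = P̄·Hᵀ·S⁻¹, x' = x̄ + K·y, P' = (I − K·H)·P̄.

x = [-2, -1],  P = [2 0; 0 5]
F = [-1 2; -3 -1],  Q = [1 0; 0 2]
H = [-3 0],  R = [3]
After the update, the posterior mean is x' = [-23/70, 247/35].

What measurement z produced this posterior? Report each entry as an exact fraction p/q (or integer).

x̄ = F·x = [0, 7]
P̄ = F·P·Fᵀ + Q = [23 -4; -4 25]
S = H·P̄·Hᵀ + R = [210]
K = P̄·Hᵀ·S⁻¹ = [-23/70; 2/35]
x' − x̄ = [-23/70, 2/35] = K·y
y = (KᵀK)⁻¹·Kᵀ·(x' − x̄) = [1]
z = y + H·x̄ = [1] + [0] = [1]

z = [1]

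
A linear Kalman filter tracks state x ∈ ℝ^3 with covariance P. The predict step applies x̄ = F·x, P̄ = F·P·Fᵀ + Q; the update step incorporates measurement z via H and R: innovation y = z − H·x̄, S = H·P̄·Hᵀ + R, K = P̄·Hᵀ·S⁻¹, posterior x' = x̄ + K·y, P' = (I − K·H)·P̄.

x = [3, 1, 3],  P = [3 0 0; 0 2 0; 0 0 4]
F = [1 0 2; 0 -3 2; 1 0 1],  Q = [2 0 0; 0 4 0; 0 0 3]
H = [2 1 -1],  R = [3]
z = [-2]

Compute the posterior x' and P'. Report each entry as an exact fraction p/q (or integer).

x̄ = F·x = [9, 3, 6]
P̄ = F·P·Fᵀ + Q = [21 16 11; 16 38 8; 11 8 10]
y = z − H·x̄ = [-17]
S = H·P̄·Hᵀ + R = [139]
K = P̄·Hᵀ·S⁻¹ = [47/139; 62/139; 20/139]
x' = x̄ + K·y = [452/139, -637/139, 494/139]
P' = (I − K·H)·P̄ = [710/139 -690/139 589/139; -690/139 1438/139 -128/139; 589/139 -128/139 990/139]

x' = [452/139, -637/139, 494/139]
P' = [710/139 -690/139 589/139; -690/139 1438/139 -128/139; 589/139 -128/139 990/139]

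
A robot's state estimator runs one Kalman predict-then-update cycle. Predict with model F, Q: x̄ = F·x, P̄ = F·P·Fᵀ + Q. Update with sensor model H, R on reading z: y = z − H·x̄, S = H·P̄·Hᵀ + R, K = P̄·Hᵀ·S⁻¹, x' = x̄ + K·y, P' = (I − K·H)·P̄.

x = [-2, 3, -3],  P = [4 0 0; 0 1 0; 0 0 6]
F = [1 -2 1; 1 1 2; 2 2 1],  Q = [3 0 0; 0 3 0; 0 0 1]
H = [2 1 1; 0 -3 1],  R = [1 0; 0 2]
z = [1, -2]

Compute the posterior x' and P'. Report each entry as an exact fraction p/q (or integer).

x̄ = F·x = [-11, -5, -1]
P̄ = F·P·Fᵀ + Q = [17 14 10; 14 32 22; 10 22 27]
y = z − H·x̄ = [29, -16]
S = H·P̄·Hᵀ + R = [268 -177; -177 185]
K = P̄·Hᵀ·S⁻¹ = [5066/18251 1690/18251; 2072/18251 -5318/18251; 5862/18251 1761/18251]
x' = x̄ + K·y = [-80887/18251, 53921/18251, 123571/18251]
P' = (I − K·H)·P̄ = [70519/18251 -34838/18251 -101134/18251; -34838/18251 20596/18251 51152/18251; -101134/18251 51152/18251 156978/18251]

x' = [-80887/18251, 53921/18251, 123571/18251]
P' = [70519/18251 -34838/18251 -101134/18251; -34838/18251 20596/18251 51152/18251; -101134/18251 51152/18251 156978/18251]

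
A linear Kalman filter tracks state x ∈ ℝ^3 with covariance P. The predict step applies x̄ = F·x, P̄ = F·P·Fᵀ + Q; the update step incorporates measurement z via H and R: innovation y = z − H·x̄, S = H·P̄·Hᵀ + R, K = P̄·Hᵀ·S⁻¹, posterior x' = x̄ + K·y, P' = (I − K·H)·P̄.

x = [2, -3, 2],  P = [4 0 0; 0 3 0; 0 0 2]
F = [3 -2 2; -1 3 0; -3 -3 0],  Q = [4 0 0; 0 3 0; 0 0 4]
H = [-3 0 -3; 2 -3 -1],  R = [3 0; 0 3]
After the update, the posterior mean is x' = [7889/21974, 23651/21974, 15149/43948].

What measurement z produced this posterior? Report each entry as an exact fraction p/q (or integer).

z = [-2, -3]

x̄ = F·x = [16, -11, 3]
P̄ = F·P·Fᵀ + Q = [60 -30 -18; -30 34 -15; -18 -15 67]
S = H·P̄·Hᵀ + R = [822 -510; -510 958]
K = P̄·Hᵀ·S⁻¹ = [-369/43948 10263/43948; 2265/21974 -1083/10987; -28401/87896 -20441/87896]
x' − x̄ = [-343695/21974, 265365/21974, -116695/43948] = K·y
y = (KᵀK)⁻¹·Kᵀ·(x' − x̄) = [55, -65]
z = y + H·x̄ = [55, -65] + [-57, 62] = [-2, -3]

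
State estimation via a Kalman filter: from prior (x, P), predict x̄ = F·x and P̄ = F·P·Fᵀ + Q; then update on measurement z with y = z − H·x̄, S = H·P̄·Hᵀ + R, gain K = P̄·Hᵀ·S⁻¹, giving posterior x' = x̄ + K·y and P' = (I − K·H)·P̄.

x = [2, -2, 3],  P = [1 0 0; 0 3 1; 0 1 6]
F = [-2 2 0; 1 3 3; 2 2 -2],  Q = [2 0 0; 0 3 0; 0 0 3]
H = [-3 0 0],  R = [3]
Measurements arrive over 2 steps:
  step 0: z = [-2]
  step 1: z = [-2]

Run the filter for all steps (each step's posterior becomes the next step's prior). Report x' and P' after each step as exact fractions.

step 0: x̄ = F·x = [-8, 5, -6]
step 0: P̄ = F·P·Fᵀ + Q = [18 22 4; 22 103 -16; 4 -16 35]
step 0: y = z − H·x̄ = [-26]
step 0: S = H·P̄·Hᵀ + R = [165]
step 0: K = P̄·Hᵀ·S⁻¹ = [-18/55; -2/5; -4/55]
step 0: x' = x̄ + K·y = [28/55, 77/5, -226/55]
step 0: P' = (I − K·H)·P̄ = [18/55 2/5 4/55; 2/5 383/5 -104/5; 4/55 -104/5 1877/55]
step 1: x̄ = F·x = [1638/55, 1891/55, 2202/55]
step 1: P̄ = F·P·Fᵀ + Q = [16858/55 18266/55 21372/55; 18266/55 34557/55 14244/55; 21372/55 14244/55 33893/55]
step 1: y = z − H·x̄ = [4804/55]
step 1: S = H·P̄·Hᵀ + R = [151887/55]
step 1: K = P̄·Hᵀ·S⁻¹ = [-16858/50629; -18266/50629; -21372/50629]
step 1: x' = x̄ + K·y = [35354/50629, 145265/50629, 160254/50629]
step 1: P' = (I − K·H)·P̄ = [16858/50629 18266/50629 21372/50629; 18266/50629 13611747/50629 -8181516/50629; 21372/50629 -8181516/50629 6285119/50629]

step 0: x' = [28/55, 77/5, -226/55], P' = [18/55 2/5 4/55; 2/5 383/5 -104/5; 4/55 -104/5 1877/55]
step 1: x' = [35354/50629, 145265/50629, 160254/50629], P' = [16858/50629 18266/50629 21372/50629; 18266/50629 13611747/50629 -8181516/50629; 21372/50629 -8181516/50629 6285119/50629]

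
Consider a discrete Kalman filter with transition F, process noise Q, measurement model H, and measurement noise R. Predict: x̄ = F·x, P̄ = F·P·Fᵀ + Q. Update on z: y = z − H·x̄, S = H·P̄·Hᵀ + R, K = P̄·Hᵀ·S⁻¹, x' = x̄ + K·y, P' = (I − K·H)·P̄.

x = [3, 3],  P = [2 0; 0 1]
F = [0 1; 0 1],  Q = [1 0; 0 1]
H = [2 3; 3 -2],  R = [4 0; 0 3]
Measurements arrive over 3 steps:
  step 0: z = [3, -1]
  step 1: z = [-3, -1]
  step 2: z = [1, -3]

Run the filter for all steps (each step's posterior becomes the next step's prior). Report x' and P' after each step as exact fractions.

step 0: x' = [347/689, 703/689], P' = [153/689 30/689; 30/689 168/689]
step 1: x' = [-13243/32183, -8525/32183], P' = [54359/257464 4083/128732; 4083/128732 14871/64366]
step 2: x' = [-11490245/23708759, 12054027/23708759], P' = [4997488/23708759 743100/23708759; 743100/23708759 5468028/23708759]

step 0: x̄ = F·x = [3, 3]
step 0: P̄ = F·P·Fᵀ + Q = [2 1; 1 2]
step 0: y = z − H·x̄ = [-12, -4]
step 0: S = H·P̄·Hᵀ + R = [42 5; 5 17]
step 0: K = P̄·Hᵀ·S⁻¹ = [99/689 133/689; 141/689 -82/689]
step 0: x' = x̄ + K·y = [347/689, 703/689]
step 0: P' = (I − K·H)·P̄ = [153/689 30/689; 30/689 168/689]
step 1: x̄ = F·x = [703/689, 703/689]
step 1: P̄ = F·P·Fᵀ + Q = [857/689 168/689; 168/689 857/689]
step 1: y = z − H·x̄ = [-5582/689, -1392/689]
step 1: S = H·P̄·Hᵀ + R = [15913/689 840/689; 840/689 11192/689]
step 1: K = P̄·Hᵀ·S⁻¹ = [4163/32183 48915/257464; 6087/32183 -15745/128732]
step 1: x' = x̄ + K·y = [-13243/32183, -8525/32183]
step 1: P' = (I − K·H)·P̄ = [54359/257464 4083/128732; 4083/128732 14871/64366]
step 2: x̄ = F·x = [-8525/32183, -8525/32183]
step 2: P̄ = F·P·Fᵀ + Q = [79237/64366 14871/64366; 14871/64366 79237/64366]
step 2: y = z − H·x̄ = [74808/32183, -88024/32183]
step 2: S = H·P̄·Hᵀ + R = [1465997/64366 74355/64366; 74355/64366 1044727/64366]
step 2: K = P̄·Hᵀ·S⁻¹ = [3056069/23708759 4502088/23708759; 4472571/23708759 -2902252/23708759]
step 2: x' = x̄ + K·y = [-11490245/23708759, 12054027/23708759]
step 2: P' = (I − K·H)·P̄ = [4997488/23708759 743100/23708759; 743100/23708759 5468028/23708759]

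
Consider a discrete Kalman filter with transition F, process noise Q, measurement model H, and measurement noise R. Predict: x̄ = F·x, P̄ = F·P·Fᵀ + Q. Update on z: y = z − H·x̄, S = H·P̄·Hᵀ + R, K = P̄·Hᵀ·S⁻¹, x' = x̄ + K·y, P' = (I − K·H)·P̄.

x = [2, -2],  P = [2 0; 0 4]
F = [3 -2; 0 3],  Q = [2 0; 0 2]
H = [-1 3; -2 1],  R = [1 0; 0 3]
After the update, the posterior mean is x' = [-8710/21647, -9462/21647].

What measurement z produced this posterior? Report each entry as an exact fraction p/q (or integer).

z = [-1, 1]

x̄ = F·x = [10, -6]
P̄ = F·P·Fᵀ + Q = [36 -24; -24 38]
S = H·P̄·Hᵀ + R = [523 354; 354 281]
K = P̄·Hᵀ·S⁻¹ = [3636/21647 -11976/21647; 8334/21647 -3874/21647]
x' − x̄ = [-225180/21647, 120420/21647] = K·y
y = (KᵀK)⁻¹·Kᵀ·(x' − x̄) = [27, 27]
z = y + H·x̄ = [27, 27] + [-28, -26] = [-1, 1]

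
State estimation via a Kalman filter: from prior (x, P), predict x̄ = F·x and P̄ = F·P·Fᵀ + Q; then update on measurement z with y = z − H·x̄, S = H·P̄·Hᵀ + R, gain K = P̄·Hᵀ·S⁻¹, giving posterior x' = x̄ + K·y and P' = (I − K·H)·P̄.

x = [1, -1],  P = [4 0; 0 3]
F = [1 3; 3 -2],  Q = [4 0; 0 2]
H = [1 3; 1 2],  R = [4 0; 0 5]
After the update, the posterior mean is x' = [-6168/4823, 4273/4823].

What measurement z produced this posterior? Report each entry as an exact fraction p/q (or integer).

x̄ = F·x = [-2, 5]
P̄ = F·P·Fᵀ + Q = [35 -6; -6 50]
S = H·P̄·Hᵀ + R = [453 305; 305 216]
K = P̄·Hᵀ·S⁻¹ = [-3343/4823 5234/4823; 2434/4823 -1338/4823]
x' − x̄ = [3478/4823, -19842/4823] = K·y
y = (KᵀK)⁻¹·Kᵀ·(x' − x̄) = [-12, -7]
z = y + H·x̄ = [-12, -7] + [13, 8] = [1, 1]

z = [1, 1]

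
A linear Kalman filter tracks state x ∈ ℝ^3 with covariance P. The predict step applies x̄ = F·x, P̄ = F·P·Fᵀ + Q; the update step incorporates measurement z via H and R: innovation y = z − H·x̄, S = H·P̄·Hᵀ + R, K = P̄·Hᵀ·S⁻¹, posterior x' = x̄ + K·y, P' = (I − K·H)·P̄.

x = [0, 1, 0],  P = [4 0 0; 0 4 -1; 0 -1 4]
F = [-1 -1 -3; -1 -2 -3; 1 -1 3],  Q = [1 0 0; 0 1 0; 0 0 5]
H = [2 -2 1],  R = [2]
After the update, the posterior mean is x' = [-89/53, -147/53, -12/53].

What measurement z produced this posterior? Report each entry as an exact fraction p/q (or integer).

z = [2]

x̄ = F·x = [-1, -2, -1]
P̄ = F·P·Fᵀ + Q = [39 39 -36; 39 45 -29; -36 -29 55]
S = H·P̄·Hᵀ + R = [53]
K = P̄·Hᵀ·S⁻¹ = [-36/53; -41/53; 41/53]
x' − x̄ = [-36/53, -41/53, 41/53] = K·y
y = (KᵀK)⁻¹·Kᵀ·(x' − x̄) = [1]
z = y + H·x̄ = [1] + [1] = [2]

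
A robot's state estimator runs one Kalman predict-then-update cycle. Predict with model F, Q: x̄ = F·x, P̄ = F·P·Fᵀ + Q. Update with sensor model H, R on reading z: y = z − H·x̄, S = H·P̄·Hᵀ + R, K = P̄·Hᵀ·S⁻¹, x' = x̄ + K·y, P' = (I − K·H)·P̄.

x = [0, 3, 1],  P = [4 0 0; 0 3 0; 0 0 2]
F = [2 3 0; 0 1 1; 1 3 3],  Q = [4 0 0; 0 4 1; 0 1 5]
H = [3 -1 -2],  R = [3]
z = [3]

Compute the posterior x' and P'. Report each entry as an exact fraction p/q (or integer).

x̄ = F·x = [9, 4, 12]
P̄ = F·P·Fᵀ + Q = [47 9 35; 9 9 16; 35 16 54]
y = z − H·x̄ = [4]
S = H·P̄·Hᵀ + R = [241]
K = P̄·Hᵀ·S⁻¹ = [62/241; -14/241; -19/241]
x' = x̄ + K·y = [2417/241, 908/241, 2816/241]
P' = (I − K·H)·P̄ = [7483/241 3037/241 9613/241; 3037/241 1973/241 3590/241; 9613/241 3590/241 12653/241]

x' = [2417/241, 908/241, 2816/241]
P' = [7483/241 3037/241 9613/241; 3037/241 1973/241 3590/241; 9613/241 3590/241 12653/241]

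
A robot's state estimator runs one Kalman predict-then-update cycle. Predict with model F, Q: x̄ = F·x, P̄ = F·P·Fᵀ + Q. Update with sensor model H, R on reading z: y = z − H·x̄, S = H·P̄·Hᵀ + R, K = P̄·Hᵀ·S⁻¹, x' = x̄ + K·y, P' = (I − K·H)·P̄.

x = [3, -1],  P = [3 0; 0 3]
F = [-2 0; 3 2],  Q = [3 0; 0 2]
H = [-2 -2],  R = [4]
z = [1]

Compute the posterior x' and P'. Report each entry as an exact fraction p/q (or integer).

x' = [-81/14, 75/14]
P' = [102/7 -103/7; -103/7 332/21]

x̄ = F·x = [-6, 7]
P̄ = F·P·Fᵀ + Q = [15 -18; -18 41]
y = z − H·x̄ = [3]
S = H·P̄·Hᵀ + R = [84]
K = P̄·Hᵀ·S⁻¹ = [1/14; -23/42]
x' = x̄ + K·y = [-81/14, 75/14]
P' = (I − K·H)·P̄ = [102/7 -103/7; -103/7 332/21]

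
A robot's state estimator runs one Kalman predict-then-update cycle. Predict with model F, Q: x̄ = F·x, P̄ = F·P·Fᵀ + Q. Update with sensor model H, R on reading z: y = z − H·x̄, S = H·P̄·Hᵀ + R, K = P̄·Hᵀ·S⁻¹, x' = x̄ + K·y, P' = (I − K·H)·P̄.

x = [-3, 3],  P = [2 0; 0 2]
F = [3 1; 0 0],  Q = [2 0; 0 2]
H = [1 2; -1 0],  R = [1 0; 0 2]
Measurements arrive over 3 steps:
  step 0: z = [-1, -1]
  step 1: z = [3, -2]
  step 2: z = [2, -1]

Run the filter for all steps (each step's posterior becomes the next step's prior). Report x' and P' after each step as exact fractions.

step 0: x' = [23/130, -34/65], P' = [99/65 -44/65; -44/65 34/65]
step 1: x' = [18993/9871, 4720/9871], P' = [14238/9871 -6328/9871; -6328/9871 5006/9871]
step 2: x' = [651142/360455, 31008/360455], P' = [517149/360455 -229844/360455; -229844/360455 182254/360455]

step 0: x̄ = F·x = [-6, 0]
step 0: P̄ = F·P·Fᵀ + Q = [22 0; 0 2]
step 0: y = z − H·x̄ = [5, -7]
step 0: S = H·P̄·Hᵀ + R = [31 -22; -22 24]
step 0: K = P̄·Hᵀ·S⁻¹ = [11/65 -99/130; 24/65 22/65]
step 0: x' = x̄ + K·y = [23/130, -34/65]
step 0: P' = (I − K·H)·P̄ = [99/65 -44/65; -44/65 34/65]
step 1: x̄ = F·x = [1/130, 0]
step 1: P̄ = F·P·Fᵀ + Q = [791/65 0; 0 2]
step 1: y = z − H·x̄ = [389/130, -259/130]
step 1: S = H·P̄·Hᵀ + R = [1376/65 -791/65; -791/65 921/65]
step 1: K = P̄·Hᵀ·S⁻¹ = [1582/9871 -7119/9871; 3684/9871 3164/9871]
step 1: x' = x̄ + K·y = [18993/9871, 4720/9871]
step 1: P' = (I − K·H)·P̄ = [14238/9871 -6328/9871; -6328/9871 5006/9871]
step 2: x̄ = F·x = [61699/9871, 0]
step 2: P̄ = F·P·Fᵀ + Q = [114922/9871 0; 0 2]
step 2: y = z − H·x̄ = [-41957/9871, 51828/9871]
step 2: S = H·P̄·Hᵀ + R = [203761/9871 -114922/9871; -114922/9871 134664/9871]
step 2: K = P̄·Hᵀ·S⁻¹ = [57461/360455 -517149/720910; 134664/360455 114922/360455]
step 2: x' = x̄ + K·y = [651142/360455, 31008/360455]
step 2: P' = (I − K·H)·P̄ = [517149/360455 -229844/360455; -229844/360455 182254/360455]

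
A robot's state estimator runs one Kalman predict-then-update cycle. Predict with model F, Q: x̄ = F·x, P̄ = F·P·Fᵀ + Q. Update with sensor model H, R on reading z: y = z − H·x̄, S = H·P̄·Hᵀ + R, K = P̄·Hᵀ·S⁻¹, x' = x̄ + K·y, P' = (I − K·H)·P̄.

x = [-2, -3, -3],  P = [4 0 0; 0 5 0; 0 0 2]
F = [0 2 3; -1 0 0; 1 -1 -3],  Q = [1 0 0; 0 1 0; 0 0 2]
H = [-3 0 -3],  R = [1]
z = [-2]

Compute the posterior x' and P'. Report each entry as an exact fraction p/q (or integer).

x̄ = F·x = [-15, 2, 10]
P̄ = F·P·Fᵀ + Q = [39 0 -28; 0 5 -4; -28 -4 29]
y = z − H·x̄ = [-17]
S = H·P̄·Hᵀ + R = [109]
K = P̄·Hᵀ·S⁻¹ = [-33/109; 12/109; -3/109]
x' = x̄ + K·y = [-1074/109, 14/109, 1141/109]
P' = (I − K·H)·P̄ = [3162/109 396/109 -3151/109; 396/109 401/109 -400/109; -3151/109 -400/109 3152/109]

x' = [-1074/109, 14/109, 1141/109]
P' = [3162/109 396/109 -3151/109; 396/109 401/109 -400/109; -3151/109 -400/109 3152/109]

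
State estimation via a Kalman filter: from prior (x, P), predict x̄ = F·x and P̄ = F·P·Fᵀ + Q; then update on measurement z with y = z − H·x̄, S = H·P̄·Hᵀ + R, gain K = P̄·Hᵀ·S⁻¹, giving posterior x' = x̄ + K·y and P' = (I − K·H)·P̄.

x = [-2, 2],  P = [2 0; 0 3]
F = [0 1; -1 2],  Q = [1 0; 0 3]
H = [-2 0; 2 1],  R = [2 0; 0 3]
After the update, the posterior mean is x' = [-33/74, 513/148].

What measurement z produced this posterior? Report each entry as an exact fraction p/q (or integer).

z = [2, 3]

x̄ = F·x = [2, 6]
P̄ = F·P·Fᵀ + Q = [4 6; 6 17]
S = H·P̄·Hᵀ + R = [18 -28; -28 60]
K = P̄·Hᵀ·S⁻¹ = [-11/37 7/74; 23/74 93/148]
x' − x̄ = [-181/74, -375/148] = K·y
y = (KᵀK)⁻¹·Kᵀ·(x' − x̄) = [6, -7]
z = y + H·x̄ = [6, -7] + [-4, 10] = [2, 3]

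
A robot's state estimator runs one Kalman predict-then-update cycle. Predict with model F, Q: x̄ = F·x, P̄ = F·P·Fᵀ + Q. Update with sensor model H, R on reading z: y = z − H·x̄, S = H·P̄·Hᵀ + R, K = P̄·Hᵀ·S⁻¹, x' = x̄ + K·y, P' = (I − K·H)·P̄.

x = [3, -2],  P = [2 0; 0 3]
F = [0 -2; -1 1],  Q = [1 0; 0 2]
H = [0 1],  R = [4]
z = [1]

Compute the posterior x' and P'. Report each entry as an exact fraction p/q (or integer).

x̄ = F·x = [4, -5]
P̄ = F·P·Fᵀ + Q = [13 -6; -6 7]
y = z − H·x̄ = [6]
S = H·P̄·Hᵀ + R = [11]
K = P̄·Hᵀ·S⁻¹ = [-6/11; 7/11]
x' = x̄ + K·y = [8/11, -13/11]
P' = (I − K·H)·P̄ = [107/11 -24/11; -24/11 28/11]

x' = [8/11, -13/11]
P' = [107/11 -24/11; -24/11 28/11]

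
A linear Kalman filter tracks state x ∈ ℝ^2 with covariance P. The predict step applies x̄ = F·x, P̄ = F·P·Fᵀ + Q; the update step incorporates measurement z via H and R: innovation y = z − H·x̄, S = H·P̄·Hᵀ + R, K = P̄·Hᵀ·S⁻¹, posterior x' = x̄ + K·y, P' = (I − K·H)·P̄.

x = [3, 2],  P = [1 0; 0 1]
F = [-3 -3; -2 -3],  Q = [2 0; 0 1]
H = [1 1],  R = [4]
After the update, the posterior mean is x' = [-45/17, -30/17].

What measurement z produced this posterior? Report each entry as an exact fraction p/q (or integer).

x̄ = F·x = [-15, -12]
P̄ = F·P·Fᵀ + Q = [20 15; 15 14]
S = H·P̄·Hᵀ + R = [68]
K = P̄·Hᵀ·S⁻¹ = [35/68; 29/68]
x' − x̄ = [210/17, 174/17] = K·y
y = (KᵀK)⁻¹·Kᵀ·(x' − x̄) = [24]
z = y + H·x̄ = [24] + [-27] = [-3]

z = [-3]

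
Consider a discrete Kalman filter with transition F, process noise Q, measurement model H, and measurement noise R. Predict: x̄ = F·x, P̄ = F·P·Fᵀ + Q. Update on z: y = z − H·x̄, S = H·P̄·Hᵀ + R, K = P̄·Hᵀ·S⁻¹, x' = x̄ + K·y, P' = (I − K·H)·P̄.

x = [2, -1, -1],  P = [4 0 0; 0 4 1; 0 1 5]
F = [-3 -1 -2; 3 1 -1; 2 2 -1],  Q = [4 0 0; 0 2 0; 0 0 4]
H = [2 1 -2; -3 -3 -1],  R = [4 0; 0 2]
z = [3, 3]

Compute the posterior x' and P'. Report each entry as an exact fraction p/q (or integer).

x̄ = F·x = [-3, 6, 3]
P̄ = F·P·Fᵀ + Q = [68 -31 -25; -31 45 34; -25 34 37]
y = z − H·x̄ = [9, 15]
S = H·P̄·Hᵀ + R = [409 -120; -120 552]
K = P̄·Hᵀ·S⁻¹ = [3135/8807 -8287/105684; -2335/8807 -10321/52842; -2390/8807 -4622/26421]
x' = x̄ + K·y = [-34259/35228, 12049/17614, -18199/8807]
P' = (I − K·H)·P̄ = [321365/52842 -177079/26421 53333/26421; -177079/26421 201322/26421 -62408/26421; 53333/26421 -62408/26421 36469/26421]

x' = [-34259/35228, 12049/17614, -18199/8807]
P' = [321365/52842 -177079/26421 53333/26421; -177079/26421 201322/26421 -62408/26421; 53333/26421 -62408/26421 36469/26421]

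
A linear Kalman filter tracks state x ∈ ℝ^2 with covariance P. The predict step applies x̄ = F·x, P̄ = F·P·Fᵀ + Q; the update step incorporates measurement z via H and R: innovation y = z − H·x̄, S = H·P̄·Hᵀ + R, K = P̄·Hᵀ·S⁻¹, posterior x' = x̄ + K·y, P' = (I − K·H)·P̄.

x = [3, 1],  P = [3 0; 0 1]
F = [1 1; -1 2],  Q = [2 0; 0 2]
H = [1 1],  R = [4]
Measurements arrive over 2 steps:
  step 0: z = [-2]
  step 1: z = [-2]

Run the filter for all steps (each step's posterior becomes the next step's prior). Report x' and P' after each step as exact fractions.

step 0: x̄ = F·x = [4, -1]
step 0: P̄ = F·P·Fᵀ + Q = [6 -1; -1 9]
step 0: y = z − H·x̄ = [-5]
step 0: S = H·P̄·Hᵀ + R = [17]
step 0: K = P̄·Hᵀ·S⁻¹ = [5/17; 8/17]
step 0: x' = x̄ + K·y = [43/17, -57/17]
step 0: P' = (I − K·H)·P̄ = [77/17 -57/17; -57/17 89/17]
step 1: x̄ = F·x = [-14/17, -157/17]
step 1: P̄ = F·P·Fᵀ + Q = [86/17 44/17; 44/17 695/17]
step 1: y = z − H·x̄ = [137/17]
step 1: S = H·P̄·Hᵀ + R = [937/17]
step 1: K = P̄·Hᵀ·S⁻¹ = [130/937; 739/937]
step 1: x' = x̄ + K·y = [276/937, -2698/937]
step 1: P' = (I − K·H)·P̄ = [3746/937 -3226/937; -3226/937 6182/937]

step 0: x' = [43/17, -57/17], P' = [77/17 -57/17; -57/17 89/17]
step 1: x' = [276/937, -2698/937], P' = [3746/937 -3226/937; -3226/937 6182/937]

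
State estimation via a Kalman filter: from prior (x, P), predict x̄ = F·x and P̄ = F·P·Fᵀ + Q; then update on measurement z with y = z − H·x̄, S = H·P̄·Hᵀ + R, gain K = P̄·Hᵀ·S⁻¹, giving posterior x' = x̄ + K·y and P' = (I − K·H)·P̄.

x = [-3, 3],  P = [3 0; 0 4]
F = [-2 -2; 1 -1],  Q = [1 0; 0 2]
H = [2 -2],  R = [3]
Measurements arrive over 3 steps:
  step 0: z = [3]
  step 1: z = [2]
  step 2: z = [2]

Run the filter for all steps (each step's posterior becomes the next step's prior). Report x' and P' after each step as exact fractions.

step 0: x̄ = F·x = [0, -6]
step 0: P̄ = F·P·Fᵀ + Q = [29 2; 2 9]
step 0: y = z − H·x̄ = [-9]
step 0: S = H·P̄·Hᵀ + R = [139]
step 0: K = P̄·Hᵀ·S⁻¹ = [54/139; -14/139]
step 0: x' = x̄ + K·y = [-486/139, -708/139]
step 0: P' = (I − K·H)·P̄ = [1115/139 1034/139; 1034/139 1055/139]
step 1: x̄ = F·x = [2388/139, 222/139]
step 1: P̄ = F·P·Fᵀ + Q = [17091/139 -120/139; -120/139 380/139]
step 1: y = z − H·x̄ = [-4054/139]
step 1: S = H·P̄·Hᵀ + R = [71261/139]
step 1: K = P̄·Hᵀ·S⁻¹ = [34422/71261; -1000/71261]
step 1: x' = x̄ + K·y = [220320/71261, 142978/71261]
step 1: P' = (I − K·H)·P̄ = [237753/71261 186120/71261; 186120/71261 187620/71261]
step 2: x̄ = F·x = [-726596/71261, 77342/71261]
step 2: P̄ = F·P·Fᵀ + Q = [3261713/71261 -100266/71261; -100266/71261 195655/71261]
step 2: y = z − H·x̄ = [1750398/71261]
step 2: S = H·P̄·Hᵀ + R = [14845383/71261]
step 2: K = P̄·Hᵀ·S⁻¹ = [6723958/14845383; -591842/14845383]
step 2: x' = x̄ + K·y = [4598152/4948461, 524890/4948461]
step 2: P' = (I − K·H)·P̄ = [45042415/14845383 34956478/14845383; 34956478/14845383 35844241/14845383]

step 0: x' = [-486/139, -708/139], P' = [1115/139 1034/139; 1034/139 1055/139]
step 1: x' = [220320/71261, 142978/71261], P' = [237753/71261 186120/71261; 186120/71261 187620/71261]
step 2: x' = [4598152/4948461, 524890/4948461], P' = [45042415/14845383 34956478/14845383; 34956478/14845383 35844241/14845383]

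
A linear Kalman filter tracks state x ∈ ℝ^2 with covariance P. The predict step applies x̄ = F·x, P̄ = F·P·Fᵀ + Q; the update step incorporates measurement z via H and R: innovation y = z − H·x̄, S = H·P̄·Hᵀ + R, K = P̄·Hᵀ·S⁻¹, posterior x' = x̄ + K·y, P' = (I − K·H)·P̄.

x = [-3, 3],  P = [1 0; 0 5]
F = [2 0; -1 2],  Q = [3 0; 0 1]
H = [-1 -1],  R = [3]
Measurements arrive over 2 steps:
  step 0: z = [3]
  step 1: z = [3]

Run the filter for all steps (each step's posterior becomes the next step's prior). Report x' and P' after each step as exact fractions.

step 0: x̄ = F·x = [-6, 9]
step 0: P̄ = F·P·Fᵀ + Q = [7 -2; -2 22]
step 0: y = z − H·x̄ = [6]
step 0: S = H·P̄·Hᵀ + R = [28]
step 0: K = P̄·Hᵀ·S⁻¹ = [-5/28; -5/7]
step 0: x' = x̄ + K·y = [-99/14, 33/7]
step 0: P' = (I − K·H)·P̄ = [171/28 -39/7; -39/7 54/7]
step 1: x̄ = F·x = [-99/7, 33/2]
step 1: P̄ = F·P·Fᵀ + Q = [192/7 -69/2; -69/2 241/4]
step 1: y = z − H·x̄ = [75/14]
step 1: S = H·P̄·Hᵀ + R = [607/28]
step 1: K = P̄·Hᵀ·S⁻¹ = [198/607; -721/607]
step 1: x' = x̄ + K·y = [-7524/607, 6153/607]
step 1: P' = (I − K·H)·P̄ = [15249/607 -15843/607; -15843/607 18006/607]

step 0: x' = [-99/14, 33/7], P' = [171/28 -39/7; -39/7 54/7]
step 1: x' = [-7524/607, 6153/607], P' = [15249/607 -15843/607; -15843/607 18006/607]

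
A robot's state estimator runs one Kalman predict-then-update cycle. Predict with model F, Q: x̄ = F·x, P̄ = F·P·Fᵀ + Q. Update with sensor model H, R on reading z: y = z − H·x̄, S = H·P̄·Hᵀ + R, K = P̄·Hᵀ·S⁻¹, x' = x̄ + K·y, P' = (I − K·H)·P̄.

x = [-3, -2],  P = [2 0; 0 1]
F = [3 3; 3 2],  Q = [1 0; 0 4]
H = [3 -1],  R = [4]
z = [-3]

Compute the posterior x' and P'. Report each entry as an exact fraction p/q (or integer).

x̄ = F·x = [-15, -13]
P̄ = F·P·Fᵀ + Q = [28 24; 24 26]
y = z − H·x̄ = [29]
S = H·P̄·Hᵀ + R = [138]
K = P̄·Hᵀ·S⁻¹ = [10/23; 1/3]
x' = x̄ + K·y = [-55/23, -10/3]
P' = (I − K·H)·P̄ = [44/23 4; 4 32/3]

x' = [-55/23, -10/3]
P' = [44/23 4; 4 32/3]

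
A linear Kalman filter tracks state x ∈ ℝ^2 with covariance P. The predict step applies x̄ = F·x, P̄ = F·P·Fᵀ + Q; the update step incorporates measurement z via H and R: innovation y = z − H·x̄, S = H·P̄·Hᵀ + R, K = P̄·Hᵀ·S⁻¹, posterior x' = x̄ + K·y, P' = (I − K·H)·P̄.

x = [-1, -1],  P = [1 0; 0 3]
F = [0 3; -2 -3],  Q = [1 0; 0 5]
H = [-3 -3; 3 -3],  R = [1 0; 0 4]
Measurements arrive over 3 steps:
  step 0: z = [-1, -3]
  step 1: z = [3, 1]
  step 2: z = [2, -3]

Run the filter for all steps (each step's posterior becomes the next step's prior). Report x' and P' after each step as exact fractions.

step 0: x̄ = F·x = [-3, 5]
step 0: P̄ = F·P·Fᵀ + Q = [28 -27; -27 36]
step 0: y = z − H·x̄ = [5, 21]
step 0: S = H·P̄·Hᵀ + R = [91 72; 72 1066]
step 0: K = P̄·Hᵀ·S⁻¹ = [-7539/45911 15231/91822; -7587/45911 -15255/91822]
step 0: x' = x̄ + K·y = [-31005/91822, 62885/91822]
step 0: P' = (I − K·H)·P̄ = [12667/91822 -7641/91822; -7641/91822 12699/91822]
step 1: x̄ = F·x = [188655/91822, -126645/91822]
step 1: P̄ = F·P·Fᵀ + Q = [206113/91822 -68445/91822; -68445/91822 532377/91822]
step 1: y = z − H·x̄ = [230748/45911, -427039/45911]
step 1: S = H·P̄·Hᵀ + R = [2753111/45911 1468188/45911; 1468188/45911 4122854/45911]
step 1: K = P̄·Hᵀ·S⁻¹ = [-15857112/100140475 31300053/200280950; -16835904/100140475 -31789449/200280950]
step 1: x' = x̄ + K·y = [-19519677/100140475, -74891184/100140475]
step 1: P' = (I − K·H)·P̄ = [13076203/100140475 -7790499/100140475; -7790499/100140475 13402467/100140475]
step 2: x̄ = F·x = [-224673552/100140475, 263712906/100140475]
step 2: P̄ = F·P·Fᵀ + Q = [220762678/100140475 -73879209/100140475; -73879209/100140475 580143402/100140475]
step 2: y = z − H·x̄ = [317399012/100140475, 1164737949/100140475]
step 2: S = H·P̄·Hᵀ + R = [5978469433/100140475 3234426516/100140475; 3234426516/100140475 8938542382/100140475]
step 2: K = P̄·Hᵀ·S⁻¹ = [-2610857373/16506538409 5154124287/33013076818; -36097430193/214584999317 -68081757903/429169998634]
step 2: x' = x̄ + K·y = [-30670197855/33013076818, 109503006507/429169998634]
step 2: P' = (I − K·H)·P̄ = [4306368649/33013076818 -2565797067/33013076818; -2565797067/33013076818 57420315333/429169998634]

step 0: x' = [-31005/91822, 62885/91822], P' = [12667/91822 -7641/91822; -7641/91822 12699/91822]
step 1: x' = [-19519677/100140475, -74891184/100140475], P' = [13076203/100140475 -7790499/100140475; -7790499/100140475 13402467/100140475]
step 2: x' = [-30670197855/33013076818, 109503006507/429169998634], P' = [4306368649/33013076818 -2565797067/33013076818; -2565797067/33013076818 57420315333/429169998634]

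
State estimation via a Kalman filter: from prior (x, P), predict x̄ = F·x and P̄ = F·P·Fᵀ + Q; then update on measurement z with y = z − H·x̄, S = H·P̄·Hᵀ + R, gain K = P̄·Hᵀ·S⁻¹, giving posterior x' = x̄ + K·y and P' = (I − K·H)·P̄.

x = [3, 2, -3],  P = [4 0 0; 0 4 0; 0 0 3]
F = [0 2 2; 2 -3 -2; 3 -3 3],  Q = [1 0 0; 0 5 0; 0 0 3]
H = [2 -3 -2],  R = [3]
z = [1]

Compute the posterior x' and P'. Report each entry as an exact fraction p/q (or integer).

x' = [-1153/1066, 8799/2132, -8277/1066]
P' = [7536/533 -6069/1066 12021/533; -6069/1066 15339/2132 -17301/1066; 12021/533 -17301/1066 25125/533]

x̄ = F·x = [-2, 6, -6]
P̄ = F·P·Fᵀ + Q = [29 -36 -6; -36 69 42; -6 42 102]
y = z − H·x̄ = [11]
S = H·P̄·Hᵀ + R = [2132]
K = P̄·Hᵀ·S⁻¹ = [89/1066; -363/2132; -171/1066]
x' = x̄ + K·y = [-1153/1066, 8799/2132, -8277/1066]
P' = (I − K·H)·P̄ = [7536/533 -6069/1066 12021/533; -6069/1066 15339/2132 -17301/1066; 12021/533 -17301/1066 25125/533]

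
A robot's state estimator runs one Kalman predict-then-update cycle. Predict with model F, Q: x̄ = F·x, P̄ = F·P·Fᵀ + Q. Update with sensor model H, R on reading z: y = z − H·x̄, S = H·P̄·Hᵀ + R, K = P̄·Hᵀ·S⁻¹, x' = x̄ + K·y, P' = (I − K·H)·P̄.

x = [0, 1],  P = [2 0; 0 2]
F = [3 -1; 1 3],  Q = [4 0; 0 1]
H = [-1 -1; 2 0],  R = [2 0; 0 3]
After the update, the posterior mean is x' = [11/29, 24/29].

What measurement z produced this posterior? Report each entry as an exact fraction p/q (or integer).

z = [-1, 1]

x̄ = F·x = [-1, 3]
P̄ = F·P·Fᵀ + Q = [24 0; 0 21]
S = H·P̄·Hᵀ + R = [47 -48; -48 99]
K = P̄·Hᵀ·S⁻¹ = [-8/261 368/783; -77/87 -112/261]
x' − x̄ = [40/29, -63/29] = K·y
y = (KᵀK)⁻¹·Kᵀ·(x' − x̄) = [1, 3]
z = y + H·x̄ = [1, 3] + [-2, -2] = [-1, 1]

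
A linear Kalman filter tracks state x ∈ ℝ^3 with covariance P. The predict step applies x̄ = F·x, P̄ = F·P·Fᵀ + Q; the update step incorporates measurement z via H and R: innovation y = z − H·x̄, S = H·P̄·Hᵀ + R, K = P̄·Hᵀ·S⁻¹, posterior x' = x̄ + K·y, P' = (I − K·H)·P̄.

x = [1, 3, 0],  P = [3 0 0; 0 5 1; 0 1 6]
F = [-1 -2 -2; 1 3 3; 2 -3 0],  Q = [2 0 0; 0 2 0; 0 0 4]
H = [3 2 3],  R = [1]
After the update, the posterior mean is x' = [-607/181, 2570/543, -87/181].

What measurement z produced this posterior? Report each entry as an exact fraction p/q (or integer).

x̄ = F·x = [-7, 10, -7]
P̄ = F·P·Fᵀ + Q = [57 -81 30; -81 122 -48; 30 -48 61]
S = H·P̄·Hᵀ + R = [543]
K = P̄·Hᵀ·S⁻¹ = [33/181; -143/543; 59/181]
x' − x̄ = [660/181, -2860/543, 1180/181] = K·y
y = (KᵀK)⁻¹·Kᵀ·(x' − x̄) = [20]
z = y + H·x̄ = [20] + [-22] = [-2]

z = [-2]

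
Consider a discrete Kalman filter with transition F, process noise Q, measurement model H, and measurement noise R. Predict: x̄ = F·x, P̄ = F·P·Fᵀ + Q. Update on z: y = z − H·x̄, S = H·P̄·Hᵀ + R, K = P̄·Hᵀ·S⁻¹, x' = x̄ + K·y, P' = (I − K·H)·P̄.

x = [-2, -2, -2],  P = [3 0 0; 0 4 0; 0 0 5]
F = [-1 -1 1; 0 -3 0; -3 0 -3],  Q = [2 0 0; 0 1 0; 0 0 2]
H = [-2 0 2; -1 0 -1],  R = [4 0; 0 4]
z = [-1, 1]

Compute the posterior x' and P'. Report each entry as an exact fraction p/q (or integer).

x̄ = F·x = [2, 6, 12]
P̄ = F·P·Fᵀ + Q = [14 12 -6; 12 37 0; -6 0 74]
y = z − H·x̄ = [-21, 15]
S = H·P̄·Hᵀ + R = [404 -120; -120 80]
K = P̄·Hᵀ·S⁻¹ = [-13/56 -251/560; -3/16 -69/160; 29/112 -517/1120]
x' = x̄ + K·y = [17/112, 111/32, -81/224]
P' = (I − K·H)·P̄ = [79/70 21/20 93/140; 21/20 1093/40 27/40; 93/140 27/40 331/280]

x' = [17/112, 111/32, -81/224]
P' = [79/70 21/20 93/140; 21/20 1093/40 27/40; 93/140 27/40 331/280]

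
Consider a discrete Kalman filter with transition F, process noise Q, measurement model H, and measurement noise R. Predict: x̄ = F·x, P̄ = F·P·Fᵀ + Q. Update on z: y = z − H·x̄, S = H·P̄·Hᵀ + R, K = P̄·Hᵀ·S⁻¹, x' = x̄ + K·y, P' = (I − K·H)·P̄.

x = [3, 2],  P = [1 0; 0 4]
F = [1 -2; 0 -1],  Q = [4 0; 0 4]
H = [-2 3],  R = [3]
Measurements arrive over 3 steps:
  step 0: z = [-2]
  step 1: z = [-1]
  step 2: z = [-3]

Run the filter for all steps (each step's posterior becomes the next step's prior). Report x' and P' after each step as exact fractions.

step 0: x̄ = F·x = [-1, -2]
step 0: P̄ = F·P·Fᵀ + Q = [21 8; 8 8]
step 0: y = z − H·x̄ = [2]
step 0: S = H·P̄·Hᵀ + R = [63]
step 0: K = P̄·Hᵀ·S⁻¹ = [-2/7; 8/63]
step 0: x' = x̄ + K·y = [-11/7, -110/63]
step 0: P' = (I − K·H)·P̄ = [111/7 72/7; 72/7 440/63]
step 1: x̄ = F·x = [121/63, 110/63]
step 1: P̄ = F·P·Fᵀ + Q = [419/63 232/63; 232/63 692/63]
step 1: y = z − H·x̄ = [-151/63]
step 1: S = H·P̄·Hᵀ + R = [5309/63]
step 1: K = P̄·Hᵀ·S⁻¹ = [-142/5309; 1612/5309]
step 1: x' = x̄ + K·y = [10537/5309, 5406/5309]
step 1: P' = (I − K·H)·P̄ = [34989/5309 23184/5309; 23184/5309 17068/5309]
step 2: x̄ = F·x = [-275/5309, -5406/5309]
step 2: P̄ = F·P·Fᵀ + Q = [31761/5309 10952/5309; 10952/5309 38304/5309]
step 2: y = z − H·x̄ = [-259/5309]
step 2: S = H·P̄·Hᵀ + R = [356283/5309]
step 2: K = P̄·Hᵀ·S⁻¹ = [-10222/118761; 93008/356283]
step 2: x' = x̄ + K·y = [-5653/118761, -367330/356283]
step 2: P' = (I − K·H)·P̄ = [217147/39587 424072/118761; 424072/118761 941152/356283]

step 0: x' = [-11/7, -110/63], P' = [111/7 72/7; 72/7 440/63]
step 1: x' = [10537/5309, 5406/5309], P' = [34989/5309 23184/5309; 23184/5309 17068/5309]
step 2: x' = [-5653/118761, -367330/356283], P' = [217147/39587 424072/118761; 424072/118761 941152/356283]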